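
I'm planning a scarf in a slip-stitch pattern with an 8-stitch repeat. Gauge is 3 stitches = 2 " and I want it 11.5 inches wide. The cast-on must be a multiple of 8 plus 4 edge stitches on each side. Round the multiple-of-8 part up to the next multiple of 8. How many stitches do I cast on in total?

3 / 2 = 1.5 sts per inch.
11.5 × 1.5 = 17.25 sts.
Less 8 edge sts → 9.25 for the repeat.
Next multiple of 8: 16.
Add back 8 edge sts → 24.

Cast on 24 stitches.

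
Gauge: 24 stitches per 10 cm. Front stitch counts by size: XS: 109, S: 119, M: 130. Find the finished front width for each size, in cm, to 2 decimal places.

24/10 = 2.4 sts per cm.
XS: 109 / 2.4 = 45.417 → 45.42 cm.
S: 119 / 2.4 = 49.583 → 49.58 cm.
M: 130 / 2.4 = 54.167 → 54.17 cm.

XS 45.42 cm; S 49.58 cm; M 54.17 cm.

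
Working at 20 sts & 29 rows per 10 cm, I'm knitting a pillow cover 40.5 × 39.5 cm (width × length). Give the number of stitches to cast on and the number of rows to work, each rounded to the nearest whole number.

Stitch gauge = 20/10 = 2 sts/cm; 40.5 × 2 = 81.00 → 81 sts.
Row gauge = 29/10 = 2.9 rows/cm; 39.5 × 2.9 = 114.55 → 115 rows.

Cast on 81 stitches and work 115 rows.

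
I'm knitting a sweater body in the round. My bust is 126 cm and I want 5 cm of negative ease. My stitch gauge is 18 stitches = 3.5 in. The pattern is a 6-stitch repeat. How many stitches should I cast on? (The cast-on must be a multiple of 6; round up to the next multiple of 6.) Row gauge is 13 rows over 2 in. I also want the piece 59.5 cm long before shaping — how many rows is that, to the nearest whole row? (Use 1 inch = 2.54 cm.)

Cast on 246 stitches; work 152 rows.

Finished = 126 − 5 = 121 cm.
121 cm × 1/2.54 = 47.64 inches.
18/3.5 = 5.143 sts per in; 47.64 × 5.143 = 244.99 sts.
Next multiple of 6 → 246.
59.5 cm = 23.43 inches; × 6.5 = 152.26 → 152 rows.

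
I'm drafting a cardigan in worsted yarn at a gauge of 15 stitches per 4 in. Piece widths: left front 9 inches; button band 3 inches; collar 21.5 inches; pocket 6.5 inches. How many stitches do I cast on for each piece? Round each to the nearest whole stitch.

Rate = 15/4 = 3.75 sts per in.
left front: 9 × 3.75 = 33.75 → 34.
button band: 3 × 3.75 = 11.25 → 11.
collar: 21.5 × 3.75 = 80.62 → 81.
pocket: 6.5 × 3.75 = 24.38 → 24.

left front 34; button band 11; collar 81; pocket 24.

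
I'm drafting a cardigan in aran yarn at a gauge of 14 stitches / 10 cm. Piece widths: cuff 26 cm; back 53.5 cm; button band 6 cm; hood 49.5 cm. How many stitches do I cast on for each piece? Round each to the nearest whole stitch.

cuff 36; back 75; button band 8; hood 69.

Rate = 14/10 = 1.4 sts per cm.
cuff: 26 × 1.4 = 36.40 → 36.
back: 53.5 × 1.4 = 74.90 → 75.
button band: 6 × 1.4 = 8.40 → 8.
hood: 49.5 × 1.4 = 69.30 → 69.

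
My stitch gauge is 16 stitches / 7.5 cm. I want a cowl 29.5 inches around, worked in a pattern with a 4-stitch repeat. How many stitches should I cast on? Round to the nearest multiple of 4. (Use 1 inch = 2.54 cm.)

29.5 in = 29.5 × 2.54 = 74.93 cm.
16 / 7.5 = 2.133 sts/cm.
74.93 × 2.133 = 159.85 sts.
→ 160.

160 stitches.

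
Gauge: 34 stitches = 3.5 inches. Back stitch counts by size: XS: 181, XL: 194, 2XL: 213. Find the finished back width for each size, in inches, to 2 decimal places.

34/3.5 = 9.714 sts per in.
XS: 181 / 9.714 = 18.632 → 18.63 in.
XL: 194 / 9.714 = 19.971 → 19.97 in.
2XL: 213 / 9.714 = 21.926 → 21.93 in.

XS 18.63 inches; XL 19.97 inches; 2XL 21.93 inches.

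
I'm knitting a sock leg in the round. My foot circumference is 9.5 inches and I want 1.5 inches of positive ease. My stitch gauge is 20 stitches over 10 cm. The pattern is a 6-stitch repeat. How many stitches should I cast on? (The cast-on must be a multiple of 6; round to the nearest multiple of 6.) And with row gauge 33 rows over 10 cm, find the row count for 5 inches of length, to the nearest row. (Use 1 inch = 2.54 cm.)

Finished = 9.5 + 1.5 = 11 inches.
11 inches × 2.54 = 27.94 cm.
20/10 = 2 sts per cm; 27.94 × 2 = 55.88 sts.
Nearest multiple of 6 → 54.
5 inches = 12.70 cm; × 3.3 = 41.91 → 42 rows.

Cast on 54 stitches; work 42 rows.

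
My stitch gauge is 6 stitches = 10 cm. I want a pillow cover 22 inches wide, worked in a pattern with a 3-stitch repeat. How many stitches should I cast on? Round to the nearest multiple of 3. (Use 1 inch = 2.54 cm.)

22 in = 22 × 2.54 = 55.88 cm.
6 / 10 = 0.6 sts/cm.
55.88 × 0.6 = 33.53 sts.
→ 33.

CO 33 sts.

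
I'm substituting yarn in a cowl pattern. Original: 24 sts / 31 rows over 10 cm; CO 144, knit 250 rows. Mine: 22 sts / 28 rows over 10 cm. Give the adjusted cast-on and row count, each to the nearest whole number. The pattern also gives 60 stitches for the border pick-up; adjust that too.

Cast on 132 stitches; work 226 rows; border pick-up 55 stitches.

Stitches: 144 × 22/24 = 132.00 → 132.
Rows: 250 × 28/31 = 225.81 → 226.
border pick-up: 60 × 22/24 = 55.00 → 55.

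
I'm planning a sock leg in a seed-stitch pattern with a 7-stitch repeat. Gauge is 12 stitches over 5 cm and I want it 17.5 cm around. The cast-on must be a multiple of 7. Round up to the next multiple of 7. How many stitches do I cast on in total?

12 / 5 = 2.4 sts per cm.
17.5 × 2.4 = 42.00 sts.
Next multiple of 7: 42.

Cast on 42 stitches.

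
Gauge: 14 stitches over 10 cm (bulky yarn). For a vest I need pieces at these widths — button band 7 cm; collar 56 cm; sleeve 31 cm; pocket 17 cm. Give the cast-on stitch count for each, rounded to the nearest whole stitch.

button band 10; collar 78; sleeve 43; pocket 24.

Rate = 14/10 = 1.4 sts per cm.
button band: 7 × 1.4 = 9.80 → 10.
collar: 56 × 1.4 = 78.40 → 78.
sleeve: 31 × 1.4 = 43.40 → 43.
pocket: 17 × 1.4 = 23.80 → 24.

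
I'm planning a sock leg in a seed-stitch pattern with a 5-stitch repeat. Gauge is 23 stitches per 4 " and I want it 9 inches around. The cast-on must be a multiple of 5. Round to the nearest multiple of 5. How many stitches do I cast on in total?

23 / 4 = 5.75 sts per inch.
9 × 5.75 = 51.75 sts.
Nearest multiple of 5: 50.

50 stitches.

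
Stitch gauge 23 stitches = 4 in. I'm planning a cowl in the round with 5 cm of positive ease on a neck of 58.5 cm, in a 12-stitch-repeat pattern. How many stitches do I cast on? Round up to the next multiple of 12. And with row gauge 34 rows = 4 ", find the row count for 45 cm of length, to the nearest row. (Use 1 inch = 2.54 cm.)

Finished = 58.5 + 5 = 63.5 cm.
63.5 cm × 1/2.54 = 25.00 inches.
23/4 = 5.75 sts per in; 25.00 × 5.75 = 143.75 sts.
Next multiple of 12 → 144.
45 cm = 17.72 inches; × 8.5 = 150.59 → 151 rows.

Cast on 144 stitches; work 151 rows.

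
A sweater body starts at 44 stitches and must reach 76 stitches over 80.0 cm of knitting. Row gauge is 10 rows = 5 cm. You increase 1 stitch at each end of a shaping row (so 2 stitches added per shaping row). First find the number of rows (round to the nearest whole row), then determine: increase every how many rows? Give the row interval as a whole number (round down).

Increase every 10th row.

Rows = 80.0 × 2 = 160.0 → 160 rows.
Stitches to add: 32 → 16 shaping rows (at 2 st each).
160 / 16 = 10.00 → every 10 rows.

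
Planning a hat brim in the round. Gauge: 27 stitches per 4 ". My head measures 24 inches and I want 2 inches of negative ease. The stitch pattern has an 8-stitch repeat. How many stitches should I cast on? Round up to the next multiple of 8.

Cast on 152 stitches.

Finished = 24 − 2 = 22 inches.
27 / 4 = 6.75 sts/in.
22 × 6.75 = 148.50 sts.
Next multiple of 8: 152.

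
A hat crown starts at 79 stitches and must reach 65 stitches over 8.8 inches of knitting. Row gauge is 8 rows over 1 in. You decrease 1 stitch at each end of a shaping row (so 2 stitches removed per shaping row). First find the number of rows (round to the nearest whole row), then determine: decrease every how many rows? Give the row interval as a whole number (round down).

Decrease every 10th row.

Rows = 8.8 × 8 = 70.4 → 70 rows.
Stitches to remove: 14 → 7 shaping rows (at 2 st each).
70 / 7 = 10.00 → every 10 rows.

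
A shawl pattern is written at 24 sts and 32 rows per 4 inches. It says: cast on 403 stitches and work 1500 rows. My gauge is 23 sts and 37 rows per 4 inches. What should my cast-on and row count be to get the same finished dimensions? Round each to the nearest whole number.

Stitches: 403 × 23/24 = 386.21 → 386.
Rows: 1500 × 37/32 = 1734.38 → 1734.

Cast on 386 stitches; work 1734 rows.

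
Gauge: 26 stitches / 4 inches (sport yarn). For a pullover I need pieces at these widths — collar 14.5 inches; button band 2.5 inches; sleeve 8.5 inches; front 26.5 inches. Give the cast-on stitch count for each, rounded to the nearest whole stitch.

Rate = 26/4 = 6.5 sts per in.
collar: 14.5 × 6.5 = 94.25 → 94.
button band: 2.5 × 6.5 = 16.25 → 16.
sleeve: 8.5 × 6.5 = 55.25 → 55.
front: 26.5 × 6.5 = 172.25 → 172.

collar 94; button band 16; sleeve 55; front 172.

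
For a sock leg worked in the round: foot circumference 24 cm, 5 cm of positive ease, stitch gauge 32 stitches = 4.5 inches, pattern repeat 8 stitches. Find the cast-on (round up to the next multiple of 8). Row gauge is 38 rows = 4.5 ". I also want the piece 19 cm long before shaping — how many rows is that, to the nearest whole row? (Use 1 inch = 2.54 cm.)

Cast on 88 stitches; work 63 rows.

Finished = 24 + 5 = 29 cm.
29 cm × 1/2.54 = 11.42 inches.
32/4.5 = 7.111 sts per in; 11.42 × 7.111 = 81.19 sts.
Next multiple of 8 → 88.
19 cm = 7.48 inches; × 8.444 = 63.17 → 63 rows.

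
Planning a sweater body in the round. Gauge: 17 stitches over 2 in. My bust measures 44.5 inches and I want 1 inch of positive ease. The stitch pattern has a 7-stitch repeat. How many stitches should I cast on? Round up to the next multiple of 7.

Finished = 44.5 + 1 = 45.5 inches.
17 / 2 = 8.5 sts/in.
45.5 × 8.5 = 386.75 sts.
Next multiple of 7: 392.

CO 392 sts.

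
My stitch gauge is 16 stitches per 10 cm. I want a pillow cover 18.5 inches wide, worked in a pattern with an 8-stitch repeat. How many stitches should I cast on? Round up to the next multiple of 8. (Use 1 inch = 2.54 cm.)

80 stitches.

18.5 in = 18.5 × 2.54 = 46.99 cm.
16 / 10 = 1.6 sts/cm.
46.99 × 1.6 = 75.18 sts.
→ 80.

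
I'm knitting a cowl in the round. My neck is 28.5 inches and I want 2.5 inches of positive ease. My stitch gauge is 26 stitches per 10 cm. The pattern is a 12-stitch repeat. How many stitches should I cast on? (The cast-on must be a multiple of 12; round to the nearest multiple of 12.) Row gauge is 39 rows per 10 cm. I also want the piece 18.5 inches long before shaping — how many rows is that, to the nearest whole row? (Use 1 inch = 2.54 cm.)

Finished = 28.5 + 2.5 = 31 inches.
31 inches × 2.54 = 78.74 cm.
26/10 = 2.6 sts per cm; 78.74 × 2.6 = 204.72 sts.
Nearest multiple of 12 → 204.
18.5 inches = 46.99 cm; × 3.9 = 183.26 → 183 rows.

Cast on 204 stitches; work 183 rows.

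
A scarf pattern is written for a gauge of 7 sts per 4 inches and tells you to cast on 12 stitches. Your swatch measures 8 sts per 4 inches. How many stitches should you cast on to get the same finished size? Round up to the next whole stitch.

14 stitches.

Scale factor = 8 / 7 = 1.143.
12 × 8 / 7 = 13.71 sts.
→ 14 sts.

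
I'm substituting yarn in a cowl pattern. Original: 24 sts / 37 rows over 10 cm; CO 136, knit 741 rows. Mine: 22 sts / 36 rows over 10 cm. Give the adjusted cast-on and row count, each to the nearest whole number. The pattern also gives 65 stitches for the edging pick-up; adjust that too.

Cast on 125 stitches; work 721 rows; edging pick-up 60 stitches.

Stitches: 136 × 22/24 = 124.67 → 125.
Rows: 741 × 36/37 = 720.97 → 721.
edging pick-up: 65 × 22/24 = 59.58 → 60.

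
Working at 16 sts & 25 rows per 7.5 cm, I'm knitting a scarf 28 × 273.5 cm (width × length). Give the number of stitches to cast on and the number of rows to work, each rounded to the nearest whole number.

Stitch gauge = 16/7.5 = 2.133 sts/cm; 28 × 2.133 = 59.73 → 60 sts.
Row gauge = 25/7.5 = 3.333 rows/cm; 273.5 × 3.333 = 911.67 → 912 rows.

Cast on 60 stitches and work 912 rows.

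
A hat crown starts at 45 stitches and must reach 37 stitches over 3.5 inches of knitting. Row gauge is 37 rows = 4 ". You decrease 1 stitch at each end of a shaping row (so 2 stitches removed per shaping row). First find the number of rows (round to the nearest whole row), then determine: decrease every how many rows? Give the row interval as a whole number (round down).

Rows = 3.5 × 9.25 = 32.4 → 32 rows.
Stitches to remove: 8 → 4 shaping rows (at 2 st each).
32 / 4 = 8.00 → every 8 rows.

Decrease every 8th row.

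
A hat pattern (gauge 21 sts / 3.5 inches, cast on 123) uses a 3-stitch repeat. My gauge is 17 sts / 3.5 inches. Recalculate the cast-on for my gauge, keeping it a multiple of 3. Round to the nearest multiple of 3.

CO 99 sts.

123 × 17 / 21 = 99.57.
Nearest multiple of 3: 99.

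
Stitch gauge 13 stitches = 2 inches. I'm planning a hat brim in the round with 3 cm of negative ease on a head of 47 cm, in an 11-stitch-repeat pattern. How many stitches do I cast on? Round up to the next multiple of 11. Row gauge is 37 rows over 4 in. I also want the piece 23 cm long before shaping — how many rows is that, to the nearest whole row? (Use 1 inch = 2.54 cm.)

Cast on 121 stitches; work 84 rows.

Finished = 47 − 3 = 44 cm.
44 cm × 1/2.54 = 17.32 inches.
13/2 = 6.5 sts per in; 17.32 × 6.5 = 112.60 sts.
Next multiple of 11 → 121.
23 cm = 9.06 inches; × 9.25 = 83.76 → 84 rows.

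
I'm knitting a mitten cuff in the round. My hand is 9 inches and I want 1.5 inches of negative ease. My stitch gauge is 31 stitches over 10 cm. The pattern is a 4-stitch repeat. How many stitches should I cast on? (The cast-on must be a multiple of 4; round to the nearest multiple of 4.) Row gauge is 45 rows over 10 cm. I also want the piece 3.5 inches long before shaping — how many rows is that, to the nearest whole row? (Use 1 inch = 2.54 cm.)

Cast on 60 stitches; work 40 rows.

Finished = 9 − 1.5 = 7.5 inches.
7.5 inches × 2.54 = 19.05 cm.
31/10 = 3.1 sts per cm; 19.05 × 3.1 = 59.05 sts.
Nearest multiple of 4 → 60.
3.5 inches = 8.89 cm; × 4.5 = 40.01 → 40 rows.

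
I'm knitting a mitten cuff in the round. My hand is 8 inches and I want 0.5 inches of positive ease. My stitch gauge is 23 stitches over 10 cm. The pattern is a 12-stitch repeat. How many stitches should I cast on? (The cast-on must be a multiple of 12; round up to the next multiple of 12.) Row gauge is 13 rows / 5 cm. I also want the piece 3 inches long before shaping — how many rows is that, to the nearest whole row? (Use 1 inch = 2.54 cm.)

Cast on 60 stitches; work 20 rows.

Finished = 8 + 0.5 = 8.5 inches.
8.5 inches × 2.54 = 21.59 cm.
23/10 = 2.3 sts per cm; 21.59 × 2.3 = 49.66 sts.
Next multiple of 12 → 60.
3 inches = 7.62 cm; × 2.6 = 19.81 → 20 rows.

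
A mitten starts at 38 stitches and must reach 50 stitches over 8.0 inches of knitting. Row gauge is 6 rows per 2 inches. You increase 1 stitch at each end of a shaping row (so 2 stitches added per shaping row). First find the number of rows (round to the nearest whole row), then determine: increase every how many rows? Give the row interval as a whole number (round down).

Increase every 4th row.

Rows = 8.0 × 3 = 24.0 → 24 rows.
Stitches to add: 12 → 6 shaping rows (at 2 st each).
24 / 6 = 4.00 → every 4 rows.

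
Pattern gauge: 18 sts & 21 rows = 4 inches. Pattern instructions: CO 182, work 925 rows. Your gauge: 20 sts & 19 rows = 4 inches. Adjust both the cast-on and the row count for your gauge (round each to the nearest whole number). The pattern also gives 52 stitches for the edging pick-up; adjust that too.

Stitches: 182 × 20/18 = 202.22 → 202.
Rows: 925 × 19/21 = 836.90 → 837.
edging pick-up: 52 × 20/18 = 57.78 → 58.

Cast on 202 stitches; work 837 rows; edging pick-up 58 stitches.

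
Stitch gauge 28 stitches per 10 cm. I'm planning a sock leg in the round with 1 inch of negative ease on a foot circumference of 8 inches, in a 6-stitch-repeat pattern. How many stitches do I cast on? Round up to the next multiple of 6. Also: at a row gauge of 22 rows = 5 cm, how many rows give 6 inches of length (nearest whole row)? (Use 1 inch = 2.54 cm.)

Cast on 54 stitches; work 67 rows.

Finished = 8 − 1 = 7 inches.
7 inches × 2.54 = 17.78 cm.
28/10 = 2.8 sts per cm; 17.78 × 2.8 = 49.78 sts.
Next multiple of 6 → 54.
6 inches = 15.24 cm; × 4.4 = 67.06 → 67 rows.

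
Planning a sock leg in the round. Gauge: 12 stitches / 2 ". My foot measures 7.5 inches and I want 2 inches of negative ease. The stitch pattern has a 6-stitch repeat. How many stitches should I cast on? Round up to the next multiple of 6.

Cast on 36 stitches.

Finished = 7.5 − 2 = 5.5 inches.
12 / 2 = 6 sts/in.
5.5 × 6 = 33.00 sts.
Next multiple of 6: 36.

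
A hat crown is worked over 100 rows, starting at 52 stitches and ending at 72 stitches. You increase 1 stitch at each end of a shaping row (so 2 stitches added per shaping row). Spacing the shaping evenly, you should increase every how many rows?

Stitches to add: |72 − 52| = 20.
Shaping rows needed: 20 / 2 = 10.
100 rows / 10 = every 10 rows.

Increase every 10th row.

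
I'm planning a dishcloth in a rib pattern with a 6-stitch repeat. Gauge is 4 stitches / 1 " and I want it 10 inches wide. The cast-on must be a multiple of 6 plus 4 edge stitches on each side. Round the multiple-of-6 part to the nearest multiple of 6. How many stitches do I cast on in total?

Cast on 38 stitches.

4 / 1 = 4 sts per inch.
10 × 4 = 40.00 sts.
Less 8 edge sts → 32.00 for the repeat.
Nearest multiple of 6: 30.
Add back 8 edge sts → 38.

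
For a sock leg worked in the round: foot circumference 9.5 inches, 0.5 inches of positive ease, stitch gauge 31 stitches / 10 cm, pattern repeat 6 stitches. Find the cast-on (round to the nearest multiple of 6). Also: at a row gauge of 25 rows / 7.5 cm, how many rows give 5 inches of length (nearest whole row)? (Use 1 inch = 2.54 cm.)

Cast on 78 stitches; work 42 rows.

Finished = 9.5 + 0.5 = 10 inches.
10 inches × 2.54 = 25.40 cm.
31/10 = 3.1 sts per cm; 25.40 × 3.1 = 78.74 sts.
Nearest multiple of 6 → 78.
5 inches = 12.70 cm; × 3.333 = 42.33 → 42 rows.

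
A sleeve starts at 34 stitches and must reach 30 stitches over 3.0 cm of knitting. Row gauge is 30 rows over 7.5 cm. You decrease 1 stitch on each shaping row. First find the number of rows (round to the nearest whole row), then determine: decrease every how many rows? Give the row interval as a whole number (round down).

Rows = 3.0 × 4 = 12.0 → 12 rows.
Stitches to remove: 4 → 4 shaping rows (at 1 st each).
12 / 4 = 3.00 → every 3 rows.

Decrease every 3rd row.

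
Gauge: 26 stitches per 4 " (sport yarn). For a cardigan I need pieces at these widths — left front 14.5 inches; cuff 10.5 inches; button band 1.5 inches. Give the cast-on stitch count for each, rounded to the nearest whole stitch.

left front 94; cuff 68; button band 10.

Rate = 26/4 = 6.5 sts per in.
left front: 14.5 × 6.5 = 94.25 → 94.
cuff: 10.5 × 6.5 = 68.25 → 68.
button band: 1.5 × 6.5 = 9.75 → 10.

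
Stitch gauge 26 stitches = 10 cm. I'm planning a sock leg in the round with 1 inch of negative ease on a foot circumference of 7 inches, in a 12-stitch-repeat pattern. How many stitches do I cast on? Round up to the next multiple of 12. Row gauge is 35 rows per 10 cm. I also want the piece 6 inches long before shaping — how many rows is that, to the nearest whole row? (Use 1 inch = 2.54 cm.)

Finished = 7 − 1 = 6 inches.
6 inches × 2.54 = 15.24 cm.
26/10 = 2.6 sts per cm; 15.24 × 2.6 = 39.62 sts.
Next multiple of 12 → 48.
6 inches = 15.24 cm; × 3.5 = 53.34 → 53 rows.

Cast on 48 stitches; work 53 rows.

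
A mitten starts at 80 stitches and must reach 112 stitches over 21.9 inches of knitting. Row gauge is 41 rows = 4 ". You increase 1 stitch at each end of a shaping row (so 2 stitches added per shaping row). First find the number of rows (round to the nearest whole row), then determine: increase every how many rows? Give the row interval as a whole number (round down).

Rows = 21.9 × 10.25 = 224.5 → 224 rows.
Stitches to add: 32 → 16 shaping rows (at 2 st each).
224 / 16 = 14.00 → every 14 rows.

Increase every 14th row.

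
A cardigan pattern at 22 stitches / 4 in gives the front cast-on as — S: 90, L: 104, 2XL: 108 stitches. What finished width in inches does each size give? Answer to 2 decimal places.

22/4 = 5.5 sts per in.
S: 90 / 5.5 = 16.364 → 16.36 in.
L: 104 / 5.5 = 18.909 → 18.91 in.
2XL: 108 / 5.5 = 19.636 → 19.64 in.

S 16.36 inches; L 18.91 inches; 2XL 19.64 inches.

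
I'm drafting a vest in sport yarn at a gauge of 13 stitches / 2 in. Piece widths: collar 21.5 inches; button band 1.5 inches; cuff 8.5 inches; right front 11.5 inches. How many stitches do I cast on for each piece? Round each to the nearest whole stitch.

Rate = 13/2 = 6.5 sts per in.
collar: 21.5 × 6.5 = 139.75 → 140.
button band: 1.5 × 6.5 = 9.75 → 10.
cuff: 8.5 × 6.5 = 55.25 → 55.
right front: 11.5 × 6.5 = 74.75 → 75.

collar 140; button band 10; cuff 55; right front 75.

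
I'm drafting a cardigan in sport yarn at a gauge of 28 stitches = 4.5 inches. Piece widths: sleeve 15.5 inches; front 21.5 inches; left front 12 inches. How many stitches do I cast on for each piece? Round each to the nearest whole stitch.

sleeve 96; front 134; left front 75.

Rate = 28/4.5 = 6.222 sts per in.
sleeve: 15.5 × 6.222 = 96.44 → 96.
front: 21.5 × 6.222 = 133.78 → 134.
left front: 12 × 6.222 = 74.67 → 75.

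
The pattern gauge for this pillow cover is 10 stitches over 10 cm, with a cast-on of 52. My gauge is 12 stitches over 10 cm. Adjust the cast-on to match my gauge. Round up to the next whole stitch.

Cast on 63 stitches.

Scale factor = 12 / 10 = 1.200.
52 × 12 / 10 = 62.40 sts.
→ 63 sts.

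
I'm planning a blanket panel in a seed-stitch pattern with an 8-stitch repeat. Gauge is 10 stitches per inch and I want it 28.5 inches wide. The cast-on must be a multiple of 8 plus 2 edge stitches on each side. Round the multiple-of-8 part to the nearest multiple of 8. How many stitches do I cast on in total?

284 stitches.

10 / 1 = 10 sts per inch.
28.5 × 10 = 285.00 sts.
Less 4 edge sts → 281.00 for the repeat.
Nearest multiple of 8: 280.
Add back 4 edge sts → 284.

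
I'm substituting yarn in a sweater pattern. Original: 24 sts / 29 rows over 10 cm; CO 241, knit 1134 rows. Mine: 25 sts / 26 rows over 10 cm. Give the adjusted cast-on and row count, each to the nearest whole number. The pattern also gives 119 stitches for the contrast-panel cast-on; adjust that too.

Stitches: 241 × 25/24 = 251.04 → 251.
Rows: 1134 × 26/29 = 1016.69 → 1017.
contrast-panel cast-on: 119 × 25/24 = 123.96 → 124.

Cast on 251 stitches; work 1017 rows; contrast-panel cast-on 124 stitches.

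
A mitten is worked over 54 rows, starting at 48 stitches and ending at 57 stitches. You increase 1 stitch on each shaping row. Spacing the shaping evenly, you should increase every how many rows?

Increase every 6th row.

Stitches to add: |57 − 48| = 9.
Shaping rows needed: 9 / 1 = 9.
54 rows / 9 = every 6 rows.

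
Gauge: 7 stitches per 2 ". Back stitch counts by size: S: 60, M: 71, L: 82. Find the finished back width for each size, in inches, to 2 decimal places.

7/2 = 3.5 sts per in.
S: 60 / 3.5 = 17.143 → 17.14 in.
M: 71 / 3.5 = 20.286 → 20.29 in.
L: 82 / 3.5 = 23.429 → 23.43 in.

S 17.14 inches; M 20.29 inches; L 23.43 inches.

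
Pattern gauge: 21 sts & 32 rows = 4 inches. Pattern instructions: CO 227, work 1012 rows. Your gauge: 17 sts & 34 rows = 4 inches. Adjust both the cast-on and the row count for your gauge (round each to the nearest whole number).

Stitches: 227 × 17/21 = 183.76 → 184.
Rows: 1012 × 34/32 = 1075.25 → 1075.

Cast on 184 stitches; work 1075 rows.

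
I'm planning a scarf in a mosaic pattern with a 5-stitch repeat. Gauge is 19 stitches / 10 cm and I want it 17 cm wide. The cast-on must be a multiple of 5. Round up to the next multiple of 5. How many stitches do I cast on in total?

Cast on 35 stitches.

19 / 10 = 1.9 sts per cm.
17 × 1.9 = 32.30 sts.
Next multiple of 5: 35.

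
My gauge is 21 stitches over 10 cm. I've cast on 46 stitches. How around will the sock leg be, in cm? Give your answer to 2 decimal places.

21.90 cm.

21 stitches / 10 cm = 2.1 stitches per cm.
46 / 2.1 = 21.905 cm.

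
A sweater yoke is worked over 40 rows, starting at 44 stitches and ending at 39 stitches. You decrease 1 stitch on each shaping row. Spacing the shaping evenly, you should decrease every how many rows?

Decrease every 8th row.

Stitches to remove: |39 − 44| = 5.
Shaping rows needed: 5 / 1 = 5.
40 rows / 5 = every 8 rows.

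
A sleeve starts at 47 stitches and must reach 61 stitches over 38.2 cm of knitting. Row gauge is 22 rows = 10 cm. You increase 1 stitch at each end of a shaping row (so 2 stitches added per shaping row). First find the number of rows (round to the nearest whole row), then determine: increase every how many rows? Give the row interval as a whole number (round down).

Rows = 38.2 × 2.2 = 84.0 → 84 rows.
Stitches to add: 14 → 7 shaping rows (at 2 st each).
84 / 7 = 12.00 → every 12 rows.

Increase every 12th row.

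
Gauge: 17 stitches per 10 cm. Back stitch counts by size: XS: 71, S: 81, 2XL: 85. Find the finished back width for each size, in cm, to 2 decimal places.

17/10 = 1.7 sts per cm.
XS: 71 / 1.7 = 41.765 → 41.76 cm.
S: 81 / 1.7 = 47.647 → 47.65 cm.
2XL: 85 / 1.7 = 50.000 → 50.00 cm.

XS 41.76 cm; S 47.65 cm; 2XL 50.00 cm.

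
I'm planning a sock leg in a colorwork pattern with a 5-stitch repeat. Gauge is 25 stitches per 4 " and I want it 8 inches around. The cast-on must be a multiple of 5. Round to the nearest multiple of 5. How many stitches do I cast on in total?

CO 50 sts.

25 / 4 = 6.25 sts per inch.
8 × 6.25 = 50.00 sts.
Nearest multiple of 5: 50.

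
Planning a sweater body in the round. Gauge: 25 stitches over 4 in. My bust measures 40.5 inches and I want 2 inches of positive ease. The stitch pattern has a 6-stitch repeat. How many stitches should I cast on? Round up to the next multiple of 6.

270 stitches.

Finished = 40.5 + 2 = 42.5 inches.
25 / 4 = 6.25 sts/in.
42.5 × 6.25 = 265.62 sts.
Next multiple of 6: 270.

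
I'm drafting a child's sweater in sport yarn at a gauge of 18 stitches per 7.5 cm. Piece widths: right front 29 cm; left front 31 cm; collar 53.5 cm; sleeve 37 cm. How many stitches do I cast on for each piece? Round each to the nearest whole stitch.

Rate = 18/7.5 = 2.4 sts per cm.
right front: 29 × 2.4 = 69.60 → 70.
left front: 31 × 2.4 = 74.40 → 74.
collar: 53.5 × 2.4 = 128.40 → 128.
sleeve: 37 × 2.4 = 88.80 → 89.

right front 70; left front 74; collar 128; sleeve 89.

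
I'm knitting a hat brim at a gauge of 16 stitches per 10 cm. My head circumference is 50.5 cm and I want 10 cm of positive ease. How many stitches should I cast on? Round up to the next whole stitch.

97 stitches.

Finished = 50.5 + 10 = 60.5 cm.
16 / 10 = 1.6 sts per cm.
60.50 × 1.6 = 96.80 sts.
→ 97 sts.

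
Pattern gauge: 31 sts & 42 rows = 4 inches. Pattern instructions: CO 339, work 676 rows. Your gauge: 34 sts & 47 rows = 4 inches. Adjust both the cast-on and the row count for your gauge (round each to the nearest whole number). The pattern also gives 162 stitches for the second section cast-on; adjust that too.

Cast on 372 stitches; work 756 rows; second section cast-on 178 stitches.

Stitches: 339 × 34/31 = 371.81 → 372.
Rows: 676 × 47/42 = 756.48 → 756.
second section cast-on: 162 × 34/31 = 177.68 → 178.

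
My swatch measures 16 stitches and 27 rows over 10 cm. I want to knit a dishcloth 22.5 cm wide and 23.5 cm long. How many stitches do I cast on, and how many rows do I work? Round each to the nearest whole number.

Cast on 36 stitches and work 63 rows.

Stitch gauge = 16/10 = 1.6 sts/cm; 22.5 × 1.6 = 36.00 → 36 sts.
Row gauge = 27/10 = 2.7 rows/cm; 23.5 × 2.7 = 63.45 → 63 rows.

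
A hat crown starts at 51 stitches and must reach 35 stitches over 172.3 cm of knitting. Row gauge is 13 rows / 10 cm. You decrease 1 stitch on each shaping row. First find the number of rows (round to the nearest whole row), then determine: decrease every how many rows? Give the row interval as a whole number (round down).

Decrease every 14th row.

Rows = 172.3 × 1.3 = 224.0 → 224 rows.
Stitches to remove: 16 → 16 shaping rows (at 1 st each).
224 / 16 = 14.00 → every 14 rows.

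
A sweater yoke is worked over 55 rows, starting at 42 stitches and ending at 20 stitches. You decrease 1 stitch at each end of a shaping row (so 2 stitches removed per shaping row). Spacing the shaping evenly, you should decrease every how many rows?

Stitches to remove: |20 − 42| = 22.
Shaping rows needed: 22 / 2 = 11.
55 rows / 11 = every 5 rows.

Decrease every 5th row.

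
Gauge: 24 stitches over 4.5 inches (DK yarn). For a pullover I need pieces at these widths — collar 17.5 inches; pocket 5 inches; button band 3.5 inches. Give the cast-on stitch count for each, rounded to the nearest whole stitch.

collar 93; pocket 27; button band 19.

Rate = 24/4.5 = 5.333 sts per in.
collar: 17.5 × 5.333 = 93.33 → 93.
pocket: 5 × 5.333 = 26.67 → 27.
button band: 3.5 × 5.333 = 18.67 → 19.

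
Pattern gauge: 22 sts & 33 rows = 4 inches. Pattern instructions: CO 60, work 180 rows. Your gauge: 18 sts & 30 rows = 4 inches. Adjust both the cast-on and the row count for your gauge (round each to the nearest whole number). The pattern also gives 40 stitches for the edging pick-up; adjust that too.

Cast on 49 stitches; work 164 rows; edging pick-up 33 stitches.

Stitches: 60 × 18/22 = 49.09 → 49.
Rows: 180 × 30/33 = 163.64 → 164.
edging pick-up: 40 × 18/22 = 32.73 → 33.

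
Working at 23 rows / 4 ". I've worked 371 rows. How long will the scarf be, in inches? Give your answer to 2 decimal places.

23 rows / 4 inch = 5.75 rows per inch.
371 / 5.75 = 64.522 inches.

64.52 inches.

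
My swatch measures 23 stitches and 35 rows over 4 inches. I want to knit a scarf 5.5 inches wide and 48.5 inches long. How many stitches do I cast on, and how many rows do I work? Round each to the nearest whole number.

Stitch gauge = 23/4 = 5.75 sts/in; 5.5 × 5.75 = 31.62 → 32 sts.
Row gauge = 35/4 = 8.75 rows/in; 48.5 × 8.75 = 424.38 → 424 rows.

Cast on 32 stitches and work 424 rows.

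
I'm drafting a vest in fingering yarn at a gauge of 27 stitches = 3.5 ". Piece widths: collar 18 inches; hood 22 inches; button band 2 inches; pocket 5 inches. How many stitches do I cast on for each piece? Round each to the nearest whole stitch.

collar 139; hood 170; button band 15; pocket 39.

Rate = 27/3.5 = 7.714 sts per in.
collar: 18 × 7.714 = 138.86 → 139.
hood: 22 × 7.714 = 169.71 → 170.
button band: 2 × 7.714 = 15.43 → 15.
pocket: 5 × 7.714 = 38.57 → 39.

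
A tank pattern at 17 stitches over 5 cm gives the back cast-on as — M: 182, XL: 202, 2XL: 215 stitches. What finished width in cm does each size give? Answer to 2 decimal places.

17/5 = 3.4 sts per cm.
M: 182 / 3.4 = 53.529 → 53.53 cm.
XL: 202 / 3.4 = 59.412 → 59.41 cm.
2XL: 215 / 3.4 = 63.235 → 63.24 cm.

M 53.53 cm; XL 59.41 cm; 2XL 63.24 cm.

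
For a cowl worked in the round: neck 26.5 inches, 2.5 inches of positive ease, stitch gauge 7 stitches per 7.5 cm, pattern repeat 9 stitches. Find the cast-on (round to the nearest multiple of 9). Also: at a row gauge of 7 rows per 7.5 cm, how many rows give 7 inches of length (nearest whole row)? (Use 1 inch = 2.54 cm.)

Cast on 72 stitches; work 17 rows.

Finished = 26.5 + 2.5 = 29 inches.
29 inches × 2.54 = 73.66 cm.
7/7.5 = 0.933 sts per cm; 73.66 × 0.933 = 68.75 sts.
Nearest multiple of 9 → 72.
7 inches = 17.78 cm; × 0.933 = 16.59 → 17 rows.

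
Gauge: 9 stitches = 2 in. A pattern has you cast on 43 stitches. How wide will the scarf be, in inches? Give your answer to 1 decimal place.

9.6 inches.

9 stitches / 2 inch = 4.5 stitches per inch.
43 / 4.5 = 9.56 inches.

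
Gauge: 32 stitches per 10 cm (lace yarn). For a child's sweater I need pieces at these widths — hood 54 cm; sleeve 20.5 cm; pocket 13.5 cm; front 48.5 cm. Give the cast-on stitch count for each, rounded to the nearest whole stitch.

Rate = 32/10 = 3.2 sts per cm.
hood: 54 × 3.2 = 172.80 → 173.
sleeve: 20.5 × 3.2 = 65.60 → 66.
pocket: 13.5 × 3.2 = 43.20 → 43.
front: 48.5 × 3.2 = 155.20 → 155.

hood 173; sleeve 66; pocket 43; front 155.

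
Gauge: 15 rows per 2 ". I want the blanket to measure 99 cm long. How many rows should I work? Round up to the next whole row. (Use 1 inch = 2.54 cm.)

293 rows.

99 cm = 38.98 in.
15 rows / 2 in = 7.5 rows per inch.
38.98 × 7.5 = 292.32 rows.
Round up → 293.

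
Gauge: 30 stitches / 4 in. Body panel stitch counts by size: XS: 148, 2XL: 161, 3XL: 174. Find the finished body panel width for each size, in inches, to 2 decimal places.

XS 19.73 inches; 2XL 21.47 inches; 3XL 23.20 inches.

30/4 = 7.5 sts per in.
XS: 148 / 7.5 = 19.733 → 19.73 in.
2XL: 161 / 7.5 = 21.467 → 21.47 in.
3XL: 174 / 7.5 = 23.200 → 23.20 in.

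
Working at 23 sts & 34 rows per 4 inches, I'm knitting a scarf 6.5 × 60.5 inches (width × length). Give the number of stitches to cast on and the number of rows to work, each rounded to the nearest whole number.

Stitch gauge = 23/4 = 5.75 sts/in; 6.5 × 5.75 = 37.38 → 37 sts.
Row gauge = 34/4 = 8.5 rows/in; 60.5 × 8.5 = 514.25 → 514 rows.

Cast on 37 stitches and work 514 rows.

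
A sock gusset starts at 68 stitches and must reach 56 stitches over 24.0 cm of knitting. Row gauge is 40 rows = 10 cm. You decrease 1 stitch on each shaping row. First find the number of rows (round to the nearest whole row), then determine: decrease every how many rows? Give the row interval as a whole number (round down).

Rows = 24.0 × 4 = 96.0 → 96 rows.
Stitches to remove: 12 → 12 shaping rows (at 1 st each).
96 / 12 = 8.00 → every 8 rows.

Decrease every 8th row.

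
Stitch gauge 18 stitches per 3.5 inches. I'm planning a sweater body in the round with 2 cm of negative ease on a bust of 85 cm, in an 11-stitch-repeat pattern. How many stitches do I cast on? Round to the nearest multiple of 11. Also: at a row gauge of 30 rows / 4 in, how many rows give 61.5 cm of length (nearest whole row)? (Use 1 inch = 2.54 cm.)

Cast on 165 stitches; work 182 rows.

Finished = 85 − 2 = 83 cm.
83 cm × 1/2.54 = 32.68 inches.
18/3.5 = 5.143 sts per in; 32.68 × 5.143 = 168.05 sts.
Nearest multiple of 11 → 165.
61.5 cm = 24.21 inches; × 7.5 = 181.59 → 182 rows.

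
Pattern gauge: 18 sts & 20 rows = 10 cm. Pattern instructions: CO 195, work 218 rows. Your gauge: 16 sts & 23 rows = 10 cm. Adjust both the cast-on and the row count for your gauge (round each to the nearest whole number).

Cast on 173 stitches; work 251 rows.

Stitches: 195 × 16/18 = 173.33 → 173.
Rows: 218 × 23/20 = 250.70 → 251.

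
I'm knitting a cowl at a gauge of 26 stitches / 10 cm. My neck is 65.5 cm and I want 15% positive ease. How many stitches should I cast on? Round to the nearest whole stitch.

Finished = 65.5 × 1.15 = 75.33 cm.
26 / 10 = 2.6 sts per cm.
75.33 × 2.6 = 195.84 sts.
→ 196 sts.

Cast on 196 stitches.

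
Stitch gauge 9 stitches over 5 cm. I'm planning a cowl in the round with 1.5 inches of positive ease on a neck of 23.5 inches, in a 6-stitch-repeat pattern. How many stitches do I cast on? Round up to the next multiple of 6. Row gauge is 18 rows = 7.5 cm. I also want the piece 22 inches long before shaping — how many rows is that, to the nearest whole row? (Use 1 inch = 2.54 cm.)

Cast on 120 stitches; work 134 rows.

Finished = 23.5 + 1.5 = 25 inches.
25 inches × 2.54 = 63.50 cm.
9/5 = 1.8 sts per cm; 63.50 × 1.8 = 114.30 sts.
Next multiple of 6 → 120.
22 inches = 55.88 cm; × 2.4 = 134.11 → 134 rows.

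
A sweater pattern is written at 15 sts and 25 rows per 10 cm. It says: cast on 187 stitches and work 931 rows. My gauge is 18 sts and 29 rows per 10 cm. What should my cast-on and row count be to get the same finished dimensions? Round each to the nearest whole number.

Stitches: 187 × 18/15 = 224.40 → 224.
Rows: 931 × 29/25 = 1079.96 → 1080.

Cast on 224 stitches; work 1080 rows.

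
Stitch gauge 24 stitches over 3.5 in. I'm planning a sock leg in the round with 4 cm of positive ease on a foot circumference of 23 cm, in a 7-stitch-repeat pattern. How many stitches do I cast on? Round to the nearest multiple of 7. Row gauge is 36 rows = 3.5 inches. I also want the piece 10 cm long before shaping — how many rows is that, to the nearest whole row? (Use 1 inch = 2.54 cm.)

Finished = 23 + 4 = 27 cm.
27 cm × 1/2.54 = 10.63 inches.
24/3.5 = 6.857 sts per in; 10.63 × 6.857 = 72.89 sts.
Nearest multiple of 7 → 70.
10 cm = 3.94 inches; × 10.286 = 40.49 → 40 rows.

Cast on 70 stitches; work 40 rows.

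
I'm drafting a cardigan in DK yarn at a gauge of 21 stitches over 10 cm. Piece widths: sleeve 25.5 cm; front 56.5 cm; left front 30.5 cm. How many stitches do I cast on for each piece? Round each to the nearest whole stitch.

sleeve 54; front 119; left front 64.

Rate = 21/10 = 2.1 sts per cm.
sleeve: 25.5 × 2.1 = 53.55 → 54.
front: 56.5 × 2.1 = 118.65 → 119.
left front: 30.5 × 2.1 = 64.05 → 64.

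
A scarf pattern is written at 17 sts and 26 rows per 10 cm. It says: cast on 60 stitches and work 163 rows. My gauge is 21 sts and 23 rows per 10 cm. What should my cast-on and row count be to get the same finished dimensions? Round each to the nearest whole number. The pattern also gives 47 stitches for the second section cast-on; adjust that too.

Stitches: 60 × 21/17 = 74.12 → 74.
Rows: 163 × 23/26 = 144.19 → 144.
second section cast-on: 47 × 21/17 = 58.06 → 58.

Cast on 74 stitches; work 144 rows; second section cast-on 58 stitches.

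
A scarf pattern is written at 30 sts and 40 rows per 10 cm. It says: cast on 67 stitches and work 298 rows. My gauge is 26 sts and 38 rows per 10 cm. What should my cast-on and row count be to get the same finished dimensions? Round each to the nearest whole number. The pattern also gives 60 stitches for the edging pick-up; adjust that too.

Cast on 58 stitches; work 283 rows; edging pick-up 52 stitches.

Stitches: 67 × 26/30 = 58.07 → 58.
Rows: 298 × 38/40 = 283.10 → 283.
edging pick-up: 60 × 26/30 = 52.00 → 52.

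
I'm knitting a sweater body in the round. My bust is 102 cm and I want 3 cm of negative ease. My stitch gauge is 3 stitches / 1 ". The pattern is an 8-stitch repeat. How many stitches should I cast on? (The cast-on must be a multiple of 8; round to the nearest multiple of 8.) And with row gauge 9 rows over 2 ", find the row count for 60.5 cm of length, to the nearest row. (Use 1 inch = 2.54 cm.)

Cast on 120 stitches; work 107 rows.

Finished = 102 − 3 = 99 cm.
99 cm × 1/2.54 = 38.98 inches.
3/1 = 3 sts per in; 38.98 × 3 = 116.93 sts.
Nearest multiple of 8 → 120.
60.5 cm = 23.82 inches; × 4.5 = 107.19 → 107 rows.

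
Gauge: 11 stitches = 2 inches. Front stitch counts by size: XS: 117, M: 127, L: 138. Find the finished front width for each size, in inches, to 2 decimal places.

XS 21.27 inches; M 23.09 inches; L 25.09 inches.

11/2 = 5.5 sts per in.
XS: 117 / 5.5 = 21.273 → 21.27 in.
M: 127 / 5.5 = 23.091 → 23.09 in.
L: 138 / 5.5 = 25.091 → 25.09 in.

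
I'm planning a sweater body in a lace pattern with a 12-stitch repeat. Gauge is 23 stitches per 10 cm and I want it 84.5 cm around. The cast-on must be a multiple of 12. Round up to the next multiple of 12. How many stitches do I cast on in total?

CO 204 sts.

23 / 10 = 2.3 sts per cm.
84.5 × 2.3 = 194.35 sts.
Next multiple of 12: 204.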